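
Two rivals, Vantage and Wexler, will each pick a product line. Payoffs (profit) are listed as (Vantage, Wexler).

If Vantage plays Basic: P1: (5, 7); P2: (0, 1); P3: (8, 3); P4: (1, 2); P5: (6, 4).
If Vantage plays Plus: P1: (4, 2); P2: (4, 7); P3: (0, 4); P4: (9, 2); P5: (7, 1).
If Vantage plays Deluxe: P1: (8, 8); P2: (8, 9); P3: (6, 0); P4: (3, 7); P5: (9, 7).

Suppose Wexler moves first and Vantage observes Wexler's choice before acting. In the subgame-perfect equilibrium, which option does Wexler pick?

P2

Backward induction with Wexler moving first.
- P1 → Vantage plays Deluxe (best of 5, 4, 8); Wexler gets 8.
- P2 → Vantage plays Deluxe (best of 0, 4, 8); Wexler gets 9.
- P3 → Vantage plays Basic (best of 8, 0, 6); Wexler gets 3.
- P4 → Vantage plays Plus (best of 1, 9, 3); Wexler gets 2.
- P5 → Vantage plays Deluxe (best of 6, 7, 9); Wexler gets 7.
Among 8, 9, 3, 2, 7, the best is 9 at P2. Subgame-perfect outcome: (Deluxe, P2) with payoffs (8, 9).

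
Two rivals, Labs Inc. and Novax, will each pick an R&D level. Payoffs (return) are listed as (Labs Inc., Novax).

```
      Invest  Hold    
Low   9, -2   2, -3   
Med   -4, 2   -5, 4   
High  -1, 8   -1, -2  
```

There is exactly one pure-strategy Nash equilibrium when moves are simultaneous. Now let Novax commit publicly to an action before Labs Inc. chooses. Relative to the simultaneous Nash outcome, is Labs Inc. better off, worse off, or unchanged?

unchanged

Solve by backward induction (Novax leads).
- Invest: Labs Inc. compares 9, -4, -1 and picks Low; Novax would get -2.
- Hold: Labs Inc. compares 2, -5, -1 and picks Low; Novax would get -3.
Novax's induced payoffs are -2, -3, so Novax commits to Invest. Subgame-perfect outcome: (Low, Invest) with payoffs (9, -2).
Now find the simultaneous Nash equilibrium.
Labs Inc.'s best replies: Invest→Low; Hold→Low.
Novax's best replies: Low→Invest; Med→Hold; High→Invest.
The unique mutual best reply is (Low, Invest), giving (9, -2).
Labs Inc. earns 9 sequentially versus 9 at the Nash outcome: unchanged.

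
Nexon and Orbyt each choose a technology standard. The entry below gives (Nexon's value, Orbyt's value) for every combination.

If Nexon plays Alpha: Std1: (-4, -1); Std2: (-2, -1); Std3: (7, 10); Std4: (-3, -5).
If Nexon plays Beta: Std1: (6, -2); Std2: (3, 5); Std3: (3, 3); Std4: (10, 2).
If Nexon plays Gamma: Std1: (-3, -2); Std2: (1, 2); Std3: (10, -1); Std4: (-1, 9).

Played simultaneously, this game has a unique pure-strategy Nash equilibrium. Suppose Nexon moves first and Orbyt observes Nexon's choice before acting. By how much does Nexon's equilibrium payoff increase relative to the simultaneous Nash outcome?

Backward induction with Nexon moving first.
- Alpha: Orbyt compares -1, -1, 10, -5 and picks Std3; Nexon would get 7.
- Beta: Orbyt compares -2, 5, 3, 2 and picks Std2; Nexon would get 3.
- Gamma: Orbyt compares -2, 2, -1, 9 and picks Std4; Nexon would get -1.
Among 7, 3, -1, the best is 7 at Alpha. Subgame-perfect outcome: (Alpha, Std3) with payoffs (7, 10).
Under simultaneous play:
Nexon's best replies: Std1→Beta; Std2→Beta; Std3→Gamma; Std4→Beta.
Orbyt's best replies: Alpha→Std3; Beta→Std2; Gamma→Std4.
The unique mutual best reply is (Beta, Std2), giving (3, 5).
Nexon's commitment gain: 7 − 3 = 4.

4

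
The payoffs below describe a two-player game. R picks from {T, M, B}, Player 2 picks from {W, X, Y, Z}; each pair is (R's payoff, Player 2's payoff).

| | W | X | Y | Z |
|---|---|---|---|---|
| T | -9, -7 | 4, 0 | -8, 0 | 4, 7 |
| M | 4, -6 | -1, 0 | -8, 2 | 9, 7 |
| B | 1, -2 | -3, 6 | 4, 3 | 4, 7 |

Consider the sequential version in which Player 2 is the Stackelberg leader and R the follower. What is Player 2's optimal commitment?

Z

R best-responds to each possible Player 2 move:
- W: BR = M, leader payoff -6.
- X: BR = T, leader payoff 0.
- Y: BR = B, leader payoff 3.
- Z: BR = M, leader payoff 7.
Player 2's induced payoffs are -6, 0, 3, 7, so Player 2 commits to Z. Subgame-perfect outcome: (M, Z) with payoffs (9, 7).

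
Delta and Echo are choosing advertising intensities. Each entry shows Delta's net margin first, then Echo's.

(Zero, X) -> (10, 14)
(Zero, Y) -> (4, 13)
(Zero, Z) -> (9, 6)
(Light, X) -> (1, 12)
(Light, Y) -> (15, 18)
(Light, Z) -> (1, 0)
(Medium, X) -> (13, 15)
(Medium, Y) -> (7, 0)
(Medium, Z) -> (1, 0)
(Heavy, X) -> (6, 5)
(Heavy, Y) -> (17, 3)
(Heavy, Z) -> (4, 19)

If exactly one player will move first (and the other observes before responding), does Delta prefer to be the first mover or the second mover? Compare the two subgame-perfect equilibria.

If Delta leads: Echo's best replies are Zero→X, Light→Y, Medium→X, Heavy→Z; Delta's induced payoffs 10, 15, 13, 4; outcome (Light, Y), payoffs (15, 18).
If Echo leads: Delta's best replies are X→Medium, Y→Heavy, Z→Zero; Echo's induced payoffs 15, 3, 6; outcome (Medium, X), payoffs (13, 15).
Delta gets 15 moving first and 13 moving second, so Delta prefers to move first.

first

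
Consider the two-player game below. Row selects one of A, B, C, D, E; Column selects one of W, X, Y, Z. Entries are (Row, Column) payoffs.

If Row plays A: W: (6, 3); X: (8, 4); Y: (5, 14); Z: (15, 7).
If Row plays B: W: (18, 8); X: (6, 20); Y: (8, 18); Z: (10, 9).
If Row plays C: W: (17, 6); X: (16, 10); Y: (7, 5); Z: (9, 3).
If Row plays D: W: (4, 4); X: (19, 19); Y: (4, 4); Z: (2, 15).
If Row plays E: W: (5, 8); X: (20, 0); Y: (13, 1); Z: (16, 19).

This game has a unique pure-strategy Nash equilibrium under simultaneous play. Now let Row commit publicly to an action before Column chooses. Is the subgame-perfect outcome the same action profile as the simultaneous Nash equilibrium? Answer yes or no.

Backward induction with Row moving first.
- A: BR = Y, leader payoff 5.
- B: BR = X, leader payoff 6.
- C: BR = X, leader payoff 16.
- D: BR = X, leader payoff 19.
- E: BR = Z, leader payoff 16.
Among 5, 6, 16, 19, 16, the best is 19 at D. Subgame-perfect outcome: (D, X) with payoffs (19, 19).
Now find the simultaneous Nash equilibrium.
Row's best replies: W→B; X→E; Y→E; Z→E.
Column's best replies: A→Y; B→X; C→X; D→X; E→Z.
The unique mutual best reply is (E, Z), giving (16, 19).
Sequential outcome (D, X) differs from the Nash profile (E, Z).

no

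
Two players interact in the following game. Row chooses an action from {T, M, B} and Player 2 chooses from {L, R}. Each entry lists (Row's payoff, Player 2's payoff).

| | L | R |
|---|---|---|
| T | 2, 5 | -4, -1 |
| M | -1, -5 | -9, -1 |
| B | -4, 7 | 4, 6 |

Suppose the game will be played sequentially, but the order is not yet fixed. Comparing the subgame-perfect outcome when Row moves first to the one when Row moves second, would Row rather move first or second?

If Row leads: Player 2's best replies are T→L, M→R, B→L; Row's induced payoffs 2, -9, -4; outcome (T, L), payoffs (2, 5).
If Player 2 leads: Row's best replies are L→T, R→B; Player 2's induced payoffs 5, 6; outcome (B, R), payoffs (4, 6).
Row gets 2 moving first and 4 moving second, so Row prefers to move second.

second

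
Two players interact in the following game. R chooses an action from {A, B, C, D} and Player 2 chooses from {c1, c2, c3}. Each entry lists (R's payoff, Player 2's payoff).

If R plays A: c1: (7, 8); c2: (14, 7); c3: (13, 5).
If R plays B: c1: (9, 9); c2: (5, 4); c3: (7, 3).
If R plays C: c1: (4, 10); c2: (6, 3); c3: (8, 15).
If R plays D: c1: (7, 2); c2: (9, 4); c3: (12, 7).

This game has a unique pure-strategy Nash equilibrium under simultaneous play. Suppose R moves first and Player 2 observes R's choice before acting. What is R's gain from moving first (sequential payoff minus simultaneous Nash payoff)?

3

Player 2 best-responds to each possible R move:
- A → Player 2 plays c1 (best of 8, 7, 5); R gets 7.
- B → Player 2 plays c1 (best of 9, 4, 3); R gets 9.
- C → Player 2 plays c3 (best of 10, 3, 15); R gets 8.
- D → Player 2 plays c3 (best of 2, 4, 7); R gets 12.
R's induced payoffs are 7, 9, 8, 12, so R commits to D. Subgame-perfect outcome: (D, c3) with payoffs (12, 7).
Now find the simultaneous Nash equilibrium.
R's best replies: c1→B; c2→A; c3→A.
Player 2's best replies: A→c1; B→c1; C→c3; D→c3.
Only (B, c1) has each player best-responding; Nash payoffs (9, 9).
R's commitment gain: 12 − 9 = 3.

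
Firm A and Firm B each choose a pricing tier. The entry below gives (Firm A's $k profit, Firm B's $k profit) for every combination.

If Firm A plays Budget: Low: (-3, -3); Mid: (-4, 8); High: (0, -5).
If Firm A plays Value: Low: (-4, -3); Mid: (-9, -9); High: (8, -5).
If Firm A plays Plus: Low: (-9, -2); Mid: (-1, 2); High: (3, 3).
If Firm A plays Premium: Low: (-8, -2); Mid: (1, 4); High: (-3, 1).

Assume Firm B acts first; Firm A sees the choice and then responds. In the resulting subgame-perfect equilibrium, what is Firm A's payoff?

1

Work backward from Firm A's decision.
- Low: Firm A compares -3, -4, -9, -8 and picks Budget; Firm B would get -3.
- Mid: Firm A compares -4, -9, -1, 1 and picks Premium; Firm B would get 4.
- High: Firm A compares 0, 8, 3, -3 and picks Value; Firm B would get -5.
Firm B's induced payoffs are -3, 4, -5, so Firm B commits to Mid. Subgame-perfect outcome: (Premium, Mid) with payoffs (1, 4).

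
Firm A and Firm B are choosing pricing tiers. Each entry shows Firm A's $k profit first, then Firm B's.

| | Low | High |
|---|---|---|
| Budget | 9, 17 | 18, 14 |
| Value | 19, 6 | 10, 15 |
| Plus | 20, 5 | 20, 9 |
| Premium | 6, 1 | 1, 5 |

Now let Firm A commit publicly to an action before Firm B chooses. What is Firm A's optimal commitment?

Plus

Backward induction with Firm A moving first.
- Budget → Firm B plays Low (best of 17, 14); Firm A gets 9.
- Value → Firm B plays High (best of 6, 15); Firm A gets 10.
- Plus → Firm B plays High (best of 5, 9); Firm A gets 20.
- Premium → Firm B plays High (best of 1, 5); Firm A gets 1.
Among 9, 10, 20, 1, the best is 20 at Plus. Subgame-perfect outcome: (Plus, High) with payoffs (20, 9).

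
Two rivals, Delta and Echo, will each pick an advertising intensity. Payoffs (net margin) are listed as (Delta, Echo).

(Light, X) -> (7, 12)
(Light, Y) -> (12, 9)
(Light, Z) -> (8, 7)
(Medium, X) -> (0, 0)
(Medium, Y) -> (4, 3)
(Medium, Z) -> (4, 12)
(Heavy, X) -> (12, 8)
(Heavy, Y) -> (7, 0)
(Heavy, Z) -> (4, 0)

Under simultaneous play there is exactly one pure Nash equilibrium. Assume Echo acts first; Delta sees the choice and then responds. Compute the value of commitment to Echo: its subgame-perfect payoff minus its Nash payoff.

Delta best-responds to each possible Echo move:
- X: BR = Heavy, leader payoff 8.
- Y: BR = Light, leader payoff 9.
- Z: BR = Light, leader payoff 7.
Echo's induced payoffs are 8, 9, 7, so Echo commits to Y. Subgame-perfect outcome: (Light, Y) with payoffs (12, 9).
For the simultaneous game, intersect best replies.
Delta's best replies: X→Heavy; Y→Light; Z→Light.
Echo's best replies: Light→X; Medium→Z; Heavy→X.
Only (Heavy, X) has each player best-responding; Nash payoffs (12, 8).
Echo's commitment gain: 9 − 8 = 1.

1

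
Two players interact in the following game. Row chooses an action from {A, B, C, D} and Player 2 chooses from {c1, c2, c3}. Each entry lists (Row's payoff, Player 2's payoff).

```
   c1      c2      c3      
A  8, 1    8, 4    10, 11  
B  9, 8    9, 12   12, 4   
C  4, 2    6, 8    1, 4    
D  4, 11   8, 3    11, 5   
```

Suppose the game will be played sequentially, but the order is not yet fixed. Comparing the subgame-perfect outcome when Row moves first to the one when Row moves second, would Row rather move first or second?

If Row leads: Player 2's best replies are A→c3, B→c2, C→c2, D→c1; Row's induced payoffs 10, 9, 6, 4; outcome (A, c3), payoffs (10, 11).
If Player 2 leads: Row's best replies are c1→B, c2→B, c3→B; Player 2's induced payoffs 8, 12, 4; outcome (B, c2), payoffs (9, 12).
Row gets 10 moving first and 9 moving second, so Row prefers to move first.

first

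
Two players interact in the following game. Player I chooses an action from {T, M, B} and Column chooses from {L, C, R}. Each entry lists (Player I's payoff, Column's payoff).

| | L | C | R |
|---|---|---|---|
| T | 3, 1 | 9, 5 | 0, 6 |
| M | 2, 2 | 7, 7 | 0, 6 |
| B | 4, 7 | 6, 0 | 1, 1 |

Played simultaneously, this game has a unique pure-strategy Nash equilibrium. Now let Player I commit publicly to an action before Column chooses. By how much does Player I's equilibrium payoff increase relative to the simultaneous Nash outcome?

3

Work backward from Column's decision.
- T: BR = R, leader payoff 0.
- M: BR = C, leader payoff 7.
- B: BR = L, leader payoff 4.
Maximizing over 0, 7, 4, Player I chooses M. Subgame-perfect outcome: (M, C) with payoffs (7, 7).
Under simultaneous play:
Player I's best replies: L→B; C→T; R→B.
Column's best replies: T→R; M→C; B→L.
The unique mutual best reply is (B, L), giving (4, 7).
Player I's commitment gain: 7 − 4 = 3.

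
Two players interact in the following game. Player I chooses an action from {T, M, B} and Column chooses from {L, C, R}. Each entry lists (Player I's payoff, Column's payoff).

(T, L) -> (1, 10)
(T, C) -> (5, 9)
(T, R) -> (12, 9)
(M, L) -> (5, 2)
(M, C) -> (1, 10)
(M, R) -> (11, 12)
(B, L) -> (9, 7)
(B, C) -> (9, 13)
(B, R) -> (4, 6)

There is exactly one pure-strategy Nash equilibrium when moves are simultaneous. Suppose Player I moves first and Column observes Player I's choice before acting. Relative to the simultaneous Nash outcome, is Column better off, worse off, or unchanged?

Column best-responds to each possible Player I move:
- T: Column compares 10, 9, 9 and picks L; Player I would get 1.
- M: Column compares 2, 10, 12 and picks R; Player I would get 11.
- B: Column compares 7, 13, 6 and picks C; Player I would get 9.
Among 1, 11, 9, the best is 11 at M. Subgame-perfect outcome: (M, R) with payoffs (11, 12).
Now find the simultaneous Nash equilibrium.
Player I's best replies: L→B; C→B; R→T.
Column's best replies: T→L; M→R; B→C.
Only (B, C) has each player best-responding; Nash payoffs (9, 13).
Column earns 12 sequentially versus 13 at the Nash outcome: worse off.

worse off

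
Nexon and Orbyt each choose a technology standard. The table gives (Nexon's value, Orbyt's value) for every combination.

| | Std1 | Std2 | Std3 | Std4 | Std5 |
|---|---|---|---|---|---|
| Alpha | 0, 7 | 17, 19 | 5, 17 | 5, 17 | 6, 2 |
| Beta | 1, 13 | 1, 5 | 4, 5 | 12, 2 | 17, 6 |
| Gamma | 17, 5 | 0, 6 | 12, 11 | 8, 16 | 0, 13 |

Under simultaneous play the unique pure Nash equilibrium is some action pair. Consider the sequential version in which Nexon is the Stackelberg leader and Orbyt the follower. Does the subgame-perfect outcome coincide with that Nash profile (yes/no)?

Solve by backward induction (Nexon leads).
- Alpha → Orbyt plays Std2 (best of 7, 19, 17, 17, 2); Nexon gets 17.
- Beta → Orbyt plays Std1 (best of 13, 5, 5, 2, 6); Nexon gets 1.
- Gamma → Orbyt plays Std4 (best of 5, 6, 11, 16, 13); Nexon gets 8.
Among 17, 1, 8, the best is 17 at Alpha. Subgame-perfect outcome: (Alpha, Std2) with payoffs (17, 19).
Now find the simultaneous Nash equilibrium.
Nexon's best replies: Std1→Gamma; Std2→Alpha; Std3→Gamma; Std4→Beta; Std5→Beta.
Orbyt's best replies: Alpha→Std2; Beta→Std1; Gamma→Std4.
Only (Alpha, Std2) has each player best-responding; Nash payoffs (17, 19).
Sequential outcome (Alpha, Std2) coincides with the Nash profile (Alpha, Std2).

yes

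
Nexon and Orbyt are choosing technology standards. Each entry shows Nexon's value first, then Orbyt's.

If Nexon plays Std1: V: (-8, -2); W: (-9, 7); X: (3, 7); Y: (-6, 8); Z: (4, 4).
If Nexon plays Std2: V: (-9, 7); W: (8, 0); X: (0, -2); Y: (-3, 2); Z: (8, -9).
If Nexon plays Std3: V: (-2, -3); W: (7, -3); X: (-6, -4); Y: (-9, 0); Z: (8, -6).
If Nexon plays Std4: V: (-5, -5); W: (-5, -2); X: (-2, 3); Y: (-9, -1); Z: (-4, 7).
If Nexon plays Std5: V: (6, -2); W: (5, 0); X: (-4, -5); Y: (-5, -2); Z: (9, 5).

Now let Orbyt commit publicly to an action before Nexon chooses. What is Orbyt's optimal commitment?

Nexon best-responds to each possible Orbyt move:
- V: Nexon compares -8, -9, -2, -5, 6 and picks Std5; Orbyt would get -2.
- W: Nexon compares -9, 8, 7, -5, 5 and picks Std2; Orbyt would get 0.
- X: Nexon compares 3, 0, -6, -2, -4 and picks Std1; Orbyt would get 7.
- Y: Nexon compares -6, -3, -9, -9, -5 and picks Std2; Orbyt would get 2.
- Z: Nexon compares 4, 8, 8, -4, 9 and picks Std5; Orbyt would get 5.
Orbyt's induced payoffs are -2, 0, 7, 2, 5, so Orbyt commits to X. Subgame-perfect outcome: (Std1, X) with payoffs (3, 7).

X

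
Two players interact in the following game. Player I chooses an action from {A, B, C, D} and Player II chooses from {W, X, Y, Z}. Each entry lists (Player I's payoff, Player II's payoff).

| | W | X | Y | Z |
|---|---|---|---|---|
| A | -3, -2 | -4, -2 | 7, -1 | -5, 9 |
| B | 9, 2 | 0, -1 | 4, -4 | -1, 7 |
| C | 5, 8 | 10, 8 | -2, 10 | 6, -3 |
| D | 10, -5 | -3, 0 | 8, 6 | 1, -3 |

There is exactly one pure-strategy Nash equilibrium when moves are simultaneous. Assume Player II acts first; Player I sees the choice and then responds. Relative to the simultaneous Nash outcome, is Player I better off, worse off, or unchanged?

Work backward from Player I's decision.
- W: BR = D, leader payoff -5.
- X: BR = C, leader payoff 8.
- Y: BR = D, leader payoff 6.
- Z: BR = C, leader payoff -3.
Maximizing over -5, 8, 6, -3, Player II chooses X. Subgame-perfect outcome: (C, X) with payoffs (10, 8).
For the simultaneous game, intersect best replies.
Player I's best replies: W→D; X→C; Y→D; Z→C.
Player II's best replies: A→Z; B→Z; C→Y; D→Y.
The unique mutual best reply is (D, Y), giving (8, 6).
Player I earns 10 sequentially versus 8 at the Nash outcome: better off.

better off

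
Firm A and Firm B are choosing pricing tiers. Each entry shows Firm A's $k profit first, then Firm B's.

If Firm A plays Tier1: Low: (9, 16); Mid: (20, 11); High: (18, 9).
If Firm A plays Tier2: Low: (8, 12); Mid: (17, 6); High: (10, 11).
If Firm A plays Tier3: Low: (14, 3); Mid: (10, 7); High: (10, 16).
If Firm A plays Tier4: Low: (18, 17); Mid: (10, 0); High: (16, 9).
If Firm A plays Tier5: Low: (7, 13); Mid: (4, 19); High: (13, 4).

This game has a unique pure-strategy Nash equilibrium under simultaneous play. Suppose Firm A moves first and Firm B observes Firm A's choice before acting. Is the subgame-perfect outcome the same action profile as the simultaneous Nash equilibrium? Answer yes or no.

yes

Firm B best-responds to each possible Firm A move:
- Tier1 → Firm B plays Low (best of 16, 11, 9); Firm A gets 9.
- Tier2 → Firm B plays Low (best of 12, 6, 11); Firm A gets 8.
- Tier3 → Firm B plays High (best of 3, 7, 16); Firm A gets 10.
- Tier4 → Firm B plays Low (best of 17, 0, 9); Firm A gets 18.
- Tier5 → Firm B plays Mid (best of 13, 19, 4); Firm A gets 4.
Firm A's induced payoffs are 9, 8, 10, 18, 4, so Firm A commits to Tier4. Subgame-perfect outcome: (Tier4, Low) with payoffs (18, 17).
For the simultaneous game, intersect best replies.
Firm A's best replies: Low→Tier4; Mid→Tier1; High→Tier1.
Firm B's best replies: Tier1→Low; Tier2→Low; Tier3→High; Tier4→Low; Tier5→Mid.
The unique mutual best reply is (Tier4, Low), giving (18, 17).
Sequential outcome (Tier4, Low) coincides with the Nash profile (Tier4, Low).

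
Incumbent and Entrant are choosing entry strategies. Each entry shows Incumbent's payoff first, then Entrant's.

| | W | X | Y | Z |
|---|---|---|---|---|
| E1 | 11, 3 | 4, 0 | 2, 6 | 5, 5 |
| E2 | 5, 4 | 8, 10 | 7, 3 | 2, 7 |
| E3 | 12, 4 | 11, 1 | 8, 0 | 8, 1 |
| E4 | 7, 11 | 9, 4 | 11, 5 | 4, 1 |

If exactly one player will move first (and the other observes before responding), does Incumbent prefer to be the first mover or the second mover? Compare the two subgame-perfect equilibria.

If Incumbent leads: Entrant's best replies are E1→Y, E2→X, E3→W, E4→W; Incumbent's induced payoffs 2, 8, 12, 7; outcome (E3, W), payoffs (12, 4).
If Entrant leads: Incumbent's best replies are W→E3, X→E3, Y→E4, Z→E3; Entrant's induced payoffs 4, 1, 5, 1; outcome (E4, Y), payoffs (11, 5).
Incumbent gets 12 moving first and 11 moving second, so Incumbent prefers to move first.

first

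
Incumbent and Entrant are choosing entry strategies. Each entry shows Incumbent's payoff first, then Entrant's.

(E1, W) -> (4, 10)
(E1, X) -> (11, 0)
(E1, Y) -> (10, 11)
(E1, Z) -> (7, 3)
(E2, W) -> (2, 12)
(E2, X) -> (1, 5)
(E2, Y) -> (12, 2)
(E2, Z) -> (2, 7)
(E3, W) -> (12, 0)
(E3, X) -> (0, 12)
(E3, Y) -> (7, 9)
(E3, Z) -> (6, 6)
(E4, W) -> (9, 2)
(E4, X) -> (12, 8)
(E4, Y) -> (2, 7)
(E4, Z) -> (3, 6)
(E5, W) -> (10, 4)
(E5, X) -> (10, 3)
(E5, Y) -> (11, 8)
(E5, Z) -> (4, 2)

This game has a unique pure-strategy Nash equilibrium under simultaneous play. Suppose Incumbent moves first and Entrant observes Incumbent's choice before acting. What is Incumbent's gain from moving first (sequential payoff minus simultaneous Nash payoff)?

0

Solve by backward induction (Incumbent leads).
- E1: BR = Y, leader payoff 10.
- E2: BR = W, leader payoff 2.
- E3: BR = X, leader payoff 0.
- E4: BR = X, leader payoff 12.
- E5: BR = Y, leader payoff 11.
Incumbent's induced payoffs are 10, 2, 0, 12, 11, so Incumbent commits to E4. Subgame-perfect outcome: (E4, X) with payoffs (12, 8).
Under simultaneous play:
Incumbent's best replies: W→E3; X→E4; Y→E2; Z→E1.
Entrant's best replies: E1→Y; E2→W; E3→X; E4→X; E5→Y.
The unique mutual best reply is (E4, X), giving (12, 8).
Incumbent's commitment gain: 12 − 12 = 0.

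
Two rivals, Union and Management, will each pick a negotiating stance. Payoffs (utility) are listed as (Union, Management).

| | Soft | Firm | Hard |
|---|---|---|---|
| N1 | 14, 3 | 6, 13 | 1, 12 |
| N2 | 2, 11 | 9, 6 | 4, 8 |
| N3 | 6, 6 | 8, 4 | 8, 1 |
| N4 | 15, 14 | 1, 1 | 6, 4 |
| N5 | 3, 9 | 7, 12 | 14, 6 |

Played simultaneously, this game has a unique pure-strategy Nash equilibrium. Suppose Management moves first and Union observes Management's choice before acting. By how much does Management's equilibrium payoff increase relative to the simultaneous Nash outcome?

0

Union best-responds to each possible Management move:
- Soft: BR = N4, leader payoff 14.
- Firm: BR = N2, leader payoff 6.
- Hard: BR = N5, leader payoff 6.
Among 14, 6, 6, the best is 14 at Soft. Subgame-perfect outcome: (N4, Soft) with payoffs (15, 14).
For the simultaneous game, intersect best replies.
Union's best replies: Soft→N4; Firm→N2; Hard→N5.
Management's best replies: N1→Firm; N2→Soft; N3→Soft; N4→Soft; N5→Firm.
The unique mutual best reply is (N4, Soft), giving (15, 14).
Management's commitment gain: 14 − 14 = 0.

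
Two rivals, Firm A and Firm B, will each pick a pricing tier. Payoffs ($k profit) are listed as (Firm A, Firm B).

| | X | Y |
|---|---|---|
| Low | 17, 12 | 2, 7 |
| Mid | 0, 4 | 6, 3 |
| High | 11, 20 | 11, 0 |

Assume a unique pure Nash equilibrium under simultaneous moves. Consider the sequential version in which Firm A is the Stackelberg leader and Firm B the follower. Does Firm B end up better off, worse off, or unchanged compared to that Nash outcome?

unchanged

Solve by backward induction (Firm A leads).
- Low → Firm B plays X (best of 12, 7); Firm A gets 17.
- Mid → Firm B plays X (best of 4, 3); Firm A gets 0.
- High → Firm B plays X (best of 20, 0); Firm A gets 11.
Firm A's induced payoffs are 17, 0, 11, so Firm A commits to Low. Subgame-perfect outcome: (Low, X) with payoffs (17, 12).
For the simultaneous game, intersect best replies.
Firm A's best replies: X→Low; Y→High.
Firm B's best replies: Low→X; Mid→X; High→X.
Only (Low, X) has each player best-responding; Nash payoffs (17, 12).
Firm B earns 12 sequentially versus 12 at the Nash outcome: unchanged.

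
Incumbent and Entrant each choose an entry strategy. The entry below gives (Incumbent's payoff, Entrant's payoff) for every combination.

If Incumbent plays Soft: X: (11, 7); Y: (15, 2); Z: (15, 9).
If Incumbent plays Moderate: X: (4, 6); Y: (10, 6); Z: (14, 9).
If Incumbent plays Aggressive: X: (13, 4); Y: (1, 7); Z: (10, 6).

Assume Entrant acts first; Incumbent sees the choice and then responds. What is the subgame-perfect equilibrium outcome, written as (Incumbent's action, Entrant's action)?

(Soft, Z)

Backward induction with Entrant moving first.
- X: BR = Aggressive, leader payoff 4.
- Y: BR = Soft, leader payoff 2.
- Z: BR = Soft, leader payoff 9.
Among 4, 2, 9, the best is 9 at Z. Subgame-perfect outcome: (Soft, Z) with payoffs (15, 9).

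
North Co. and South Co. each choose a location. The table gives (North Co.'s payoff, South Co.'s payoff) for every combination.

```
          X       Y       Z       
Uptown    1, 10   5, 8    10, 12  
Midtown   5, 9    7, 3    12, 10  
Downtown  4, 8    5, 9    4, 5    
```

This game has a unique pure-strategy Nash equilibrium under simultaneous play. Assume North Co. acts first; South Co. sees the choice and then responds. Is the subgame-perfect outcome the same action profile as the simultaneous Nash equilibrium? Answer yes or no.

yes

Solve by backward induction (North Co. leads).
- Uptown: BR = Z, leader payoff 10.
- Midtown: BR = Z, leader payoff 12.
- Downtown: BR = Y, leader payoff 5.
Maximizing over 10, 12, 5, North Co. chooses Midtown. Subgame-perfect outcome: (Midtown, Z) with payoffs (12, 10).
Now find the simultaneous Nash equilibrium.
North Co.'s best replies: X→Midtown; Y→Midtown; Z→Midtown.
South Co.'s best replies: Uptown→Z; Midtown→Z; Downtown→Y.
Only (Midtown, Z) has each player best-responding; Nash payoffs (12, 10).
Sequential outcome (Midtown, Z) coincides with the Nash profile (Midtown, Z).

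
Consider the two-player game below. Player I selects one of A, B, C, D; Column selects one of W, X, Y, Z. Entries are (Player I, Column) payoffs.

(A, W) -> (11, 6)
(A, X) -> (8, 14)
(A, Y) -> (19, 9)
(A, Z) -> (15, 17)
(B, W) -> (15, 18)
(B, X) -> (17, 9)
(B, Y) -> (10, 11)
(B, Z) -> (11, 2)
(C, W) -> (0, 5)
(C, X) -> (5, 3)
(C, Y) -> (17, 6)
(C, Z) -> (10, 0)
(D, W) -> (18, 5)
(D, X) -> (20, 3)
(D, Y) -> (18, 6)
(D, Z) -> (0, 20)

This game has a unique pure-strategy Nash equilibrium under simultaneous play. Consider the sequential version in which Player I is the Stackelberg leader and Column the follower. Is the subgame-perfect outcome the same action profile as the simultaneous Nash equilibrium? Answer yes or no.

no

Work backward from Column's decision.
- A: Column compares 6, 14, 9, 17 and picks Z; Player I would get 15.
- B: Column compares 18, 9, 11, 2 and picks W; Player I would get 15.
- C: Column compares 5, 3, 6, 0 and picks Y; Player I would get 17.
- D: Column compares 5, 3, 6, 20 and picks Z; Player I would get 0.
Among 15, 15, 17, 0, the best is 17 at C. Subgame-perfect outcome: (C, Y) with payoffs (17, 6).
Under simultaneous play:
Player I's best replies: W→D; X→D; Y→A; Z→A.
Column's best replies: A→Z; B→W; C→Y; D→Z.
Only (A, Z) has each player best-responding; Nash payoffs (15, 17).
Sequential outcome (C, Y) differs from the Nash profile (A, Z).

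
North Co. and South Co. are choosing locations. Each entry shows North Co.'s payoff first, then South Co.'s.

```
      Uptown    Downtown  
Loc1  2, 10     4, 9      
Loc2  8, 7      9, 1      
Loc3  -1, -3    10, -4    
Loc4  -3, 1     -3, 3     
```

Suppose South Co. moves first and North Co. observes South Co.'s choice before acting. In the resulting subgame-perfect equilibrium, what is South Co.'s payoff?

7

Work backward from North Co.'s decision.
- Uptown → North Co. plays Loc2 (best of 2, 8, -1, -3); South Co. gets 7.
- Downtown → North Co. plays Loc3 (best of 4, 9, 10, -3); South Co. gets -4.
Maximizing over 7, -4, South Co. chooses Uptown. Subgame-perfect outcome: (Loc2, Uptown) with payoffs (8, 7).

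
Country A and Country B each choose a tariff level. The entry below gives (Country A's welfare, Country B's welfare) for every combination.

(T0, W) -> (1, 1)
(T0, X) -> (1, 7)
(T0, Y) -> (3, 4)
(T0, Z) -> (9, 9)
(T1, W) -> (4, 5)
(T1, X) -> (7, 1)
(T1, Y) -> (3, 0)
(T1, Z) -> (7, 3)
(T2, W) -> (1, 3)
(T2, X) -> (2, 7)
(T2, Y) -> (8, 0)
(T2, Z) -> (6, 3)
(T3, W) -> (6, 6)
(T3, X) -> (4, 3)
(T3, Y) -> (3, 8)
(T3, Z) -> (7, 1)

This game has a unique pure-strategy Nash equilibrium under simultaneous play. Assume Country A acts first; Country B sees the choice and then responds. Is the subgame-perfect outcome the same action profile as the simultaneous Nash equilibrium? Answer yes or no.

yes

Solve by backward induction (Country A leads).
- T0: Country B compares 1, 7, 4, 9 and picks Z; Country A would get 9.
- T1: Country B compares 5, 1, 0, 3 and picks W; Country A would get 4.
- T2: Country B compares 3, 7, 0, 3 and picks X; Country A would get 2.
- T3: Country B compares 6, 3, 8, 1 and picks Y; Country A would get 3.
Country A's induced payoffs are 9, 4, 2, 3, so Country A commits to T0. Subgame-perfect outcome: (T0, Z) with payoffs (9, 9).
Now find the simultaneous Nash equilibrium.
Country A's best replies: W→T3; X→T1; Y→T2; Z→T0.
Country B's best replies: T0→Z; T1→W; T2→X; T3→Y.
Only (T0, Z) has each player best-responding; Nash payoffs (9, 9).
Sequential outcome (T0, Z) coincides with the Nash profile (T0, Z).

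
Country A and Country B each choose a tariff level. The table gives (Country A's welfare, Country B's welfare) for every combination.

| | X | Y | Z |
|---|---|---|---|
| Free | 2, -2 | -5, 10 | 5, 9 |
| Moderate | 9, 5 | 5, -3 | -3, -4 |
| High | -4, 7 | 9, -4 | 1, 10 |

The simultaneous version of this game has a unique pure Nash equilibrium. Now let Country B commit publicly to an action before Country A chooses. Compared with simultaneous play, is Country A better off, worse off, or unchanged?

worse off

Work backward from Country A's decision.
- X: Country A compares 2, 9, -4 and picks Moderate; Country B would get 5.
- Y: Country A compares -5, 5, 9 and picks High; Country B would get -4.
- Z: Country A compares 5, -3, 1 and picks Free; Country B would get 9.
Country B's induced payoffs are 5, -4, 9, so Country B commits to Z. Subgame-perfect outcome: (Free, Z) with payoffs (5, 9).
Now find the simultaneous Nash equilibrium.
Country A's best replies: X→Moderate; Y→High; Z→Free.
Country B's best replies: Free→Y; Moderate→X; High→Z.
The unique mutual best reply is (Moderate, X), giving (9, 5).
Country A earns 5 sequentially versus 9 at the Nash outcome: worse off.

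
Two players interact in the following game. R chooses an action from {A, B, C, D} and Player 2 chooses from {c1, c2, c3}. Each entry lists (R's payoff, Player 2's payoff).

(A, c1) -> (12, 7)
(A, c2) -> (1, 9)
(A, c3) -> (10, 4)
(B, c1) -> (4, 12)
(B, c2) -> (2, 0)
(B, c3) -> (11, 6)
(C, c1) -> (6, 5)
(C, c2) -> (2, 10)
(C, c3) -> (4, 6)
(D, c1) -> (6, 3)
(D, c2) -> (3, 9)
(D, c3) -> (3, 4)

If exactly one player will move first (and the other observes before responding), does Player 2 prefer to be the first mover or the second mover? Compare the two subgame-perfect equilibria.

second

If R leads: Player 2's best replies are A→c2, B→c1, C→c2, D→c2; R's induced payoffs 1, 4, 2, 3; outcome (B, c1), payoffs (4, 12).
If Player 2 leads: R's best replies are c1→A, c2→D, c3→B; Player 2's induced payoffs 7, 9, 6; outcome (D, c2), payoffs (3, 9).
Player 2 gets 9 moving first and 12 moving second, so Player 2 prefers to move second.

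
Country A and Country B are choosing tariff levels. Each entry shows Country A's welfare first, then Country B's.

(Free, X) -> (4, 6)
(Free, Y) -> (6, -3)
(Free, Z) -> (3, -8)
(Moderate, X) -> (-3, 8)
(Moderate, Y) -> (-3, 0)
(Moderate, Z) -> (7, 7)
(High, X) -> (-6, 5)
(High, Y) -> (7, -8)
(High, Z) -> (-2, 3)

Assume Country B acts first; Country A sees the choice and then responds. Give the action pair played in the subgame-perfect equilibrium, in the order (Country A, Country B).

(Moderate, Z)

Solve by backward induction (Country B leads).
- X: BR = Free, leader payoff 6.
- Y: BR = High, leader payoff -8.
- Z: BR = Moderate, leader payoff 7.
Among 6, -8, 7, the best is 7 at Z. Subgame-perfect outcome: (Moderate, Z) with payoffs (7, 7).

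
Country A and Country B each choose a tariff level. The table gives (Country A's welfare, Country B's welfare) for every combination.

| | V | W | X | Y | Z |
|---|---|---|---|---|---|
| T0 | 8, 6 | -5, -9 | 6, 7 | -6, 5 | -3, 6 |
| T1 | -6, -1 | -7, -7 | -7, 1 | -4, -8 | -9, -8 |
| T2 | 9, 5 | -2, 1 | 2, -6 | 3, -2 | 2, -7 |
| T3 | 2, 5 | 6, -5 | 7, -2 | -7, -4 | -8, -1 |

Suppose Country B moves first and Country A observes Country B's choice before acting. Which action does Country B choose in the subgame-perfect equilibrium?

V

Solve by backward induction (Country B leads).
- V: Country A compares 8, -6, 9, 2 and picks T2; Country B would get 5.
- W: Country A compares -5, -7, -2, 6 and picks T3; Country B would get -5.
- X: Country A compares 6, -7, 2, 7 and picks T3; Country B would get -2.
- Y: Country A compares -6, -4, 3, -7 and picks T2; Country B would get -2.
- Z: Country A compares -3, -9, 2, -8 and picks T2; Country B would get -7.
Maximizing over 5, -5, -2, -2, -7, Country B chooses V. Subgame-perfect outcome: (T2, V) with payoffs (9, 5).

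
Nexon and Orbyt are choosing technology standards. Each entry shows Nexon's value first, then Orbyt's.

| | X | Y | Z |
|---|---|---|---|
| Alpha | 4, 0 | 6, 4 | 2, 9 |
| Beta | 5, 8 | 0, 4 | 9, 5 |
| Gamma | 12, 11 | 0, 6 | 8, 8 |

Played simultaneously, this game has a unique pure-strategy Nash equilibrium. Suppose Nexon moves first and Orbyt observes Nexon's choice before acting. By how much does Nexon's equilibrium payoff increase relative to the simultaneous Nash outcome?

Work backward from Orbyt's decision.
- Alpha → Orbyt plays Z (best of 0, 4, 9); Nexon gets 2.
- Beta → Orbyt plays X (best of 8, 4, 5); Nexon gets 5.
- Gamma → Orbyt plays X (best of 11, 6, 8); Nexon gets 12.
Nexon's induced payoffs are 2, 5, 12, so Nexon commits to Gamma. Subgame-perfect outcome: (Gamma, X) with payoffs (12, 11).
For the simultaneous game, intersect best replies.
Nexon's best replies: X→Gamma; Y→Alpha; Z→Beta.
Orbyt's best replies: Alpha→Z; Beta→X; Gamma→X.
The unique mutual best reply is (Gamma, X), giving (12, 11).
Nexon's commitment gain: 12 − 12 = 0.

0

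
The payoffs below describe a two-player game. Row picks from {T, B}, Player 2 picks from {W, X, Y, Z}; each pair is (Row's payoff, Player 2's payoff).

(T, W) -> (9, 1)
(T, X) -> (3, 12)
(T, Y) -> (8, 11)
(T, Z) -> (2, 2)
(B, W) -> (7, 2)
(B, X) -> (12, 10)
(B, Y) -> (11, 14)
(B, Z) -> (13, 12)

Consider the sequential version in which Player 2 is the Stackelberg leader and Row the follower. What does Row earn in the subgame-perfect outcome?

11

Work backward from Row's decision.
- W: Row compares 9, 7 and picks T; Player 2 would get 1.
- X: Row compares 3, 12 and picks B; Player 2 would get 10.
- Y: Row compares 8, 11 and picks B; Player 2 would get 14.
- Z: Row compares 2, 13 and picks B; Player 2 would get 12.
Maximizing over 1, 10, 14, 12, Player 2 chooses Y. Subgame-perfect outcome: (B, Y) with payoffs (11, 14).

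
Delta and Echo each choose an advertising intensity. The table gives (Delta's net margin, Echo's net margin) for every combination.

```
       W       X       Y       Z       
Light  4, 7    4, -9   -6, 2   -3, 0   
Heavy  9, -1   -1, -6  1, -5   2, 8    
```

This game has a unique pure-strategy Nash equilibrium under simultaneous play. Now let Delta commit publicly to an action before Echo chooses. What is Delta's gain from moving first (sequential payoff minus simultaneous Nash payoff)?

2

Work backward from Echo's decision.
- Light: Echo compares 7, -9, 2, 0 and picks W; Delta would get 4.
- Heavy: Echo compares -1, -6, -5, 8 and picks Z; Delta would get 2.
Delta's induced payoffs are 4, 2, so Delta commits to Light. Subgame-perfect outcome: (Light, W) with payoffs (4, 7).
Now find the simultaneous Nash equilibrium.
Delta's best replies: W→Heavy; X→Light; Y→Heavy; Z→Heavy.
Echo's best replies: Light→W; Heavy→Z.
The unique mutual best reply is (Heavy, Z), giving (2, 8).
Delta's commitment gain: 4 − 2 = 2.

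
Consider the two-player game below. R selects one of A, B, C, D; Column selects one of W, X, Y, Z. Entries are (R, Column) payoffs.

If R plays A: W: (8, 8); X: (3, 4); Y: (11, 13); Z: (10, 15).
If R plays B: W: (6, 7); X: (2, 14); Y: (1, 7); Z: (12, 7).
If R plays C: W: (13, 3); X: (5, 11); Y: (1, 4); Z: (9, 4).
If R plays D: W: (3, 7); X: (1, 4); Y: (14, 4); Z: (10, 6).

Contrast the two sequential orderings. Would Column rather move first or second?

second

If R leads: Column's best replies are A→Z, B→X, C→X, D→W; R's induced payoffs 10, 2, 5, 3; outcome (A, Z), payoffs (10, 15).
If Column leads: R's best replies are W→C, X→C, Y→D, Z→B; Column's induced payoffs 3, 11, 4, 7; outcome (C, X), payoffs (5, 11).
Column gets 11 moving first and 15 moving second, so Column prefers to move second.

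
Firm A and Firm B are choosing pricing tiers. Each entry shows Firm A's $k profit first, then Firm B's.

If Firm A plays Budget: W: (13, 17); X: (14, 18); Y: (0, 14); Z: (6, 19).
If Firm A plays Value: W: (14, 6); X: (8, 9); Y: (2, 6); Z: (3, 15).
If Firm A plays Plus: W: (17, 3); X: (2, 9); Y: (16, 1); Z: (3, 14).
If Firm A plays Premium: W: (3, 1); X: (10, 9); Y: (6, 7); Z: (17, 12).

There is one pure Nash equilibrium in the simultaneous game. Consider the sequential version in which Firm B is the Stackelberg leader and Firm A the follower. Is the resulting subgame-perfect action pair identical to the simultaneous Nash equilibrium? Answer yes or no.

Work backward from Firm A's decision.
- W: Firm A compares 13, 14, 17, 3 and picks Plus; Firm B would get 3.
- X: Firm A compares 14, 8, 2, 10 and picks Budget; Firm B would get 18.
- Y: Firm A compares 0, 2, 16, 6 and picks Plus; Firm B would get 1.
- Z: Firm A compares 6, 3, 3, 17 and picks Premium; Firm B would get 12.
Firm B's induced payoffs are 3, 18, 1, 12, so Firm B commits to X. Subgame-perfect outcome: (Budget, X) with payoffs (14, 18).
Under simultaneous play:
Firm A's best replies: W→Plus; X→Budget; Y→Plus; Z→Premium.
Firm B's best replies: Budget→Z; Value→Z; Plus→Z; Premium→Z.
Only (Premium, Z) has each player best-responding; Nash payoffs (17, 12).
Sequential outcome (Budget, X) differs from the Nash profile (Premium, Z).

no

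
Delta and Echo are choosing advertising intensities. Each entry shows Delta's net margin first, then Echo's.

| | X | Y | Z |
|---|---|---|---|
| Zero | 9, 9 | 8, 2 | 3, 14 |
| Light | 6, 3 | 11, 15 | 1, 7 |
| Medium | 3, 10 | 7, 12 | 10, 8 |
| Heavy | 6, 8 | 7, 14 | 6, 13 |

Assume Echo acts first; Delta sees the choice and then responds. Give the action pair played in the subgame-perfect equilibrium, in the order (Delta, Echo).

Solve by backward induction (Echo leads).
- X → Delta plays Zero (best of 9, 6, 3, 6); Echo gets 9.
- Y → Delta plays Light (best of 8, 11, 7, 7); Echo gets 15.
- Z → Delta plays Medium (best of 3, 1, 10, 6); Echo gets 8.
Among 9, 15, 8, the best is 15 at Y. Subgame-perfect outcome: (Light, Y) with payoffs (11, 15).

(Light, Y)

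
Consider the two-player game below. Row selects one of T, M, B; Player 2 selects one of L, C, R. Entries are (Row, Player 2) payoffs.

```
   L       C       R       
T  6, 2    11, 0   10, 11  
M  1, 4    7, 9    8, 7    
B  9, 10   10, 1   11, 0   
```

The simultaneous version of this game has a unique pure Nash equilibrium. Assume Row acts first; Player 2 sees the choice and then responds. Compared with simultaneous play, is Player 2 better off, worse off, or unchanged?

Player 2 best-responds to each possible Row move:
- T: Player 2 compares 2, 0, 11 and picks R; Row would get 10.
- M: Player 2 compares 4, 9, 7 and picks C; Row would get 7.
- B: Player 2 compares 10, 1, 0 and picks L; Row would get 9.
Among 10, 7, 9, the best is 10 at T. Subgame-perfect outcome: (T, R) with payoffs (10, 11).
For the simultaneous game, intersect best replies.
Row's best replies: L→B; C→T; R→B.
Player 2's best replies: T→R; M→C; B→L.
The unique mutual best reply is (B, L), giving (9, 10).
Player 2 earns 11 sequentially versus 10 at the Nash outcome: better off.

better off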